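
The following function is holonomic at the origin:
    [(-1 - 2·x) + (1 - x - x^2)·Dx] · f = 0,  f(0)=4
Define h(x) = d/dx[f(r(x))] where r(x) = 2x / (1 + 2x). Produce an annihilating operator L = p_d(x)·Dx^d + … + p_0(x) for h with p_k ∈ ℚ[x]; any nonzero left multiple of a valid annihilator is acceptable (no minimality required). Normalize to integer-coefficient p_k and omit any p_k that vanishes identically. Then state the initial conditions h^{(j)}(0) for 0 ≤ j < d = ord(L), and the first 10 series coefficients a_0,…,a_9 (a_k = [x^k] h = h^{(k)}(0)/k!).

L = (4 + 24·x + 96·x^2 + 96·x^3) + (-1 - 10·x - 24·x^2 + 8·x^3 + 48·x^4)·Dx  (order 1).
h: a_k = 8, 32, 0, 256, -640, 3072, -10752, 40960, -147456, 532480, …
ICs: h(0) = 8.

f: a_k = 4, 4, 8, 12, 20, 32, 52, 84, 136, 220, …
Change of var in L_f (x↦r) gives L₀.
h₀' ⇒ L via d/dx closure of L₀.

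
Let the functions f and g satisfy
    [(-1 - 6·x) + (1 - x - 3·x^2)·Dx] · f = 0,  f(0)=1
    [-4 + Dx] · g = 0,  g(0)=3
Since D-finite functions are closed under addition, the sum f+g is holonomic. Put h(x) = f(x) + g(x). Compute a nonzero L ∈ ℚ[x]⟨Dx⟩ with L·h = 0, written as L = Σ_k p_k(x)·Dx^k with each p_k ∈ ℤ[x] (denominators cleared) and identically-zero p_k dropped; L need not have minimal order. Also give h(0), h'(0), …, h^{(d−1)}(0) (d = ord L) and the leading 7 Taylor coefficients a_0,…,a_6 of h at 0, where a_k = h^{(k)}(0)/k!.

f: a_k = 1, 1, 4, 7, 19, 40, 97, …
g: a_k = 3, 12, 24, 32, 32, 128/5, 256/15, …
h₀=f+g: left-lcm gives L₀, ord ≤ 2.
L = (-16 + 8·x - 360·x^2 - 288·x^3) + (-8 + 50·x + 134·x^2 - 96·x^3 - 144·x^4)·Dx + (3 - 13·x - 11·x^2 + 42·x^3 + 36·x^4)·Dx^2  (order 2).
h: a_k = 4, 13, 28, 39, 51, 328/5, 1711/15, …
ICs: h(0) = 4, h′(0) = 13.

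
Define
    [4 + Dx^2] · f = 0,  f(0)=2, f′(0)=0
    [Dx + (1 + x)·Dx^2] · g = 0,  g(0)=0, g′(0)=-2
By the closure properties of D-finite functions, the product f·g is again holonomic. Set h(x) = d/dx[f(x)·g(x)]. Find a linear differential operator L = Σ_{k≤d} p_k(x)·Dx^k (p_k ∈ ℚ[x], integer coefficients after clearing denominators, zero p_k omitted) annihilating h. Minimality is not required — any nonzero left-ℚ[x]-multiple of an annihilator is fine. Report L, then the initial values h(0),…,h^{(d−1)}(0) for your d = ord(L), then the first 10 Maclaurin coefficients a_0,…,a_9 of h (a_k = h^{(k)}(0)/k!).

f: a_k = 2, 0, -4, 0, 4/3, 0, -8/45, 0, 4/315, 0, …
g: a_k = 0, -2, 1, -2/3, 1/2, -2/5, 1/3, -2/7, 1/4, -2/9, …
h₀=f·g: eliminate ⇒ L₀, order ≤ 2·2.
Derive L from L₀ (diff closure).
L = (-56 + 896·x + 4416·x^2 + 8064·x^3 + 7136·x^4 + 3072·x^5 + 512·x^6) + (72 + 776·x + 2080·x^2 + 2400·x^3 + 1280·x^4 + 256·x^5)·Dx + (70 + 824·x + 2780·x^2 + 4416·x^3 + 3664·x^4 + 1536·x^5 + 256·x^6)·Dx^2 + (18 + 194·x + 520·x^2 + 600·x^3 + 320·x^4 + 64·x^5)·Dx^3 + (21 + 150·x + 419·x^2 + 600·x^3 + 470·x^4 + 192·x^5 + 32·x^6)·Dx^4  (order 4).
h: a_k = -4, 4, 20, -12, -4, 0, 52/15, -124/45, 244/105, -146/63, …
ICs: h(0) = -4, h′(0) = 4, h′′(0) = 40, h′′′(0) = -72.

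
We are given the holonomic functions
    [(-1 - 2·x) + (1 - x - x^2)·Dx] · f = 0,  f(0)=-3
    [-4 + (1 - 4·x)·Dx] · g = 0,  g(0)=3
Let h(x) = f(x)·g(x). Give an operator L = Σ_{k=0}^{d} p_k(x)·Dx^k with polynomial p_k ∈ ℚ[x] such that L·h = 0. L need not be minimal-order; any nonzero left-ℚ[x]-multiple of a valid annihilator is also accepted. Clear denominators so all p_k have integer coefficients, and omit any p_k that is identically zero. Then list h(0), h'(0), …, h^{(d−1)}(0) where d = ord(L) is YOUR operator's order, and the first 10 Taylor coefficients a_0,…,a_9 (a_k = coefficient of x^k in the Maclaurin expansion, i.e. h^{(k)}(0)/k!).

L = (-5 + 6·x + 12·x^2) + (1 - 5·x + 3·x^2 + 4·x^3)·Dx  (order 1).
h: a_k = -9, -45, -198, -819, -3321, -13356, -53541, -214353, -857718, -3431367, …
ICs: h(0) = -9.

f: a_k = -3, -3, -6, -9, -15, -24, -39, -63, -102, -165, …
g: a_k = 3, 12, 48, 192, 768, 3072, 12288, 49152, 196608, 786432, …
h₀=f·g: eliminate ⇒ L₀, order ≤ 1·1.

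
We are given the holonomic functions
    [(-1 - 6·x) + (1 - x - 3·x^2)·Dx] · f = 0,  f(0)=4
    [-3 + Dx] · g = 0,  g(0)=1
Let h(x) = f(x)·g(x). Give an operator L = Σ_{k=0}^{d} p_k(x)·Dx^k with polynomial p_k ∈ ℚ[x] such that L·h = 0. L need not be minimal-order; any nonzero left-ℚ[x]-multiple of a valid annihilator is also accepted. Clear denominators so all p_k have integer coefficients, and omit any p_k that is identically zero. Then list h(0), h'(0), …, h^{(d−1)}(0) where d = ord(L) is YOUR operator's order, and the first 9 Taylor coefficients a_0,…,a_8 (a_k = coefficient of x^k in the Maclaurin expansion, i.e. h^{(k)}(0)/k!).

f: a_k = 4, 4, 16, 28, 76, 160, 388, 868, 2032, …
g: a_k = 1, 3, 9/2, 9/2, 27/8, 81/40, 81/80, 243/560, 729/4480, …
h₀=f·g: eliminate ⇒ L₀, order ≤ 1·1.
L = (4 + 3·x - 9·x^2) + (-1 + x + 3·x^2)·Dx  (order 1).
h: a_k = 4, 16, 46, 112, 527/2, 3038/5, 28043/20, 112934/35, 8325841/1120, …
ICs: h(0) = 4.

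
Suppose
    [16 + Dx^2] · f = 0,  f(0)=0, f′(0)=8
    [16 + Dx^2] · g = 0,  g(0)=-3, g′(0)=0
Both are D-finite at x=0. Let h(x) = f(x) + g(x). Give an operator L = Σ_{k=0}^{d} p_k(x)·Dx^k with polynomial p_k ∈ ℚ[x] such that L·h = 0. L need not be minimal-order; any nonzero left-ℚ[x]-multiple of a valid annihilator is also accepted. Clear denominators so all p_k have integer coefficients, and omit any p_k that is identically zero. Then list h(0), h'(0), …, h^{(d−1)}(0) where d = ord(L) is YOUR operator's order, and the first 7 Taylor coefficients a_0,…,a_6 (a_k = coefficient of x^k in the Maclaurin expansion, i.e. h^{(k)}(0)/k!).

f: a_k = 0, 8, 0, -64/3, 0, 256/15, 0, …
g: a_k = -3, 0, 24, 0, -32, 0, 256/15, …
L₀ := lclm(L_f,L_g); ord L₀ ≤ 2+2.
L = 16 + Dx^2  (order 2).
h: a_k = -3, 8, 24, -64/3, -32, 256/15, 256/15, …
ICs: h(0) = -3, h′(0) = 8.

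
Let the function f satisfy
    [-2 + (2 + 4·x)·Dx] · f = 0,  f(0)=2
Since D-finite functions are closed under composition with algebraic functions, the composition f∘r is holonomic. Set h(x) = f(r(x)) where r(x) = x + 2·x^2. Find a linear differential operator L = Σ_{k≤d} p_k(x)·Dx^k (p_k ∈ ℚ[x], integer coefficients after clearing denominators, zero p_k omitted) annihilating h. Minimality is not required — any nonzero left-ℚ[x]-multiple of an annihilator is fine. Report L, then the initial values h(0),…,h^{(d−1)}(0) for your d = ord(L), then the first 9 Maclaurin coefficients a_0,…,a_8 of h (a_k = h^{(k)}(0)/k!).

f: a_k = 2, 2, -1, 1, -5/4, 7/4, -21/8, 33/8, -429/64, …
L₀ from L_f via x↦r, Dx↦r'^{-1}Dx.
L = (-1 - 4·x) + (1 + 2·x + 4·x^2)·Dx  (order 1).
h: a_k = 2, 2, 3, -3, 3/4, 15/4, -57/8, 21/8, 867/64, …
ICs: h(0) = 2.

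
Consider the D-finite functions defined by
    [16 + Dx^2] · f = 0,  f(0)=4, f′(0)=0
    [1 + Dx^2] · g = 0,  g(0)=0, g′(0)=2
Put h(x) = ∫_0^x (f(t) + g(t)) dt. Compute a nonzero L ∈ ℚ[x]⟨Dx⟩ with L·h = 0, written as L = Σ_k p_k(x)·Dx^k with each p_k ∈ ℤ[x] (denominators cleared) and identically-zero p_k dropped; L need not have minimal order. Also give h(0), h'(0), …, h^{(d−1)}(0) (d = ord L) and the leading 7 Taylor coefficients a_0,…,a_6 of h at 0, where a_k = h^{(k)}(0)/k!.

f: a_k = 4, 0, -32, 0, 128/3, 0, -1024/45, …
g: a_k = 0, 2, 0, -1/3, 0, 1/60, 0, …
Weyl lclm of L_f,L_g ⇒ L₀ (ord ≤ 4).
h=∫₀ˣh₀: take L = L₀·Dx.
L = 16·Dx + 17·Dx^3 + Dx^5  (order 5).
h: a_k = 0, 4, 1, -32/3, -1/12, 128/15, 1/360, …
ICs: h(0) = 0, h′(0) = 4, h′′(0) = 2, h′′′(0) = -64, h′′′′(0) = -2.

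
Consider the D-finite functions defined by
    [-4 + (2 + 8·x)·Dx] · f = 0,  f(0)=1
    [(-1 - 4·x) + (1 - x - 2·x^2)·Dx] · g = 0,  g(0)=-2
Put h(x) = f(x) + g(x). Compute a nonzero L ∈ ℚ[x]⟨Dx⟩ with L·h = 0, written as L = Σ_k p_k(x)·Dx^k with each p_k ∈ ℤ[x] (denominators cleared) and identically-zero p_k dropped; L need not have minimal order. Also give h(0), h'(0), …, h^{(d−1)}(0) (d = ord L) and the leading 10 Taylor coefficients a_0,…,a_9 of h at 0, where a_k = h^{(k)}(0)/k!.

f: a_k = 1, 2, -2, 4, -10, 28, -84, 264, -858, 2860, …
g: a_k = -2, -2, -6, -10, -22, -42, -86, -170, -342, -682, …
f+g: L₀ = lclm(L_f,L_g), ord ≤ 1+1.
L = (16 + 84·x + 120·x^2 + 160·x^3) + (-10 - 52·x - 204·x^2 - 400·x^3 - 400·x^4)·Dx + (-1 + 7·x + 56·x^2 + 8·x^3 - 200·x^4 - 160·x^5)·Dx^2  (order 2).
h: a_k = -1, 0, -8, -6, -32, -14, -170, 94, -1200, 2178, …
ICs: h(0) = -1, h′(0) = 0.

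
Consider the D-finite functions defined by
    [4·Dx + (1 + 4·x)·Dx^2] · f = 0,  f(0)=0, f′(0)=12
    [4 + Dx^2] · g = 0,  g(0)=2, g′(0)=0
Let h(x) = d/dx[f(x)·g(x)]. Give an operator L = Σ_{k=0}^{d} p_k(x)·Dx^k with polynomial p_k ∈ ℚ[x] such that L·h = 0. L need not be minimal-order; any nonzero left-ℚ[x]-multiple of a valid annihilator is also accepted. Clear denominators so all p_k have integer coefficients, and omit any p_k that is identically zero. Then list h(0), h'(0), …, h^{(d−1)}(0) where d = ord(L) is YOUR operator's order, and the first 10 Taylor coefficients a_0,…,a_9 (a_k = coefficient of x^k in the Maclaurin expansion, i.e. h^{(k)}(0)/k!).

f: a_k = 0, 12, -24, 64, -192, 3072/5, -2048, 49152/7, -24576, 262144/3, …
g: a_k = 2, 0, -4, 0, 4/3, 0, -8/45, 0, 4/315, 0, …
h₀=f·g: eliminate ⇒ L₀, order ≤ 2·2.
Derive L from L₀ (diff closure).
L = (-832 - 992·x - 5568·x^2 - 12288·x^3 - 2048·x^4 + 24576·x^5 + 16384·x^6) + (-264 - 1568·x - 2560·x^2 + 10240·x^4 + 8192·x^5)·Dx + (-220 - 368·x - 1760·x^2 - 3072·x^3 + 2048·x^4 + 12288·x^5 + 8192·x^6)·Dx^2 + (-66 - 392·x - 640·x^2 + 2560·x^4 + 2048·x^5)·Dx^3 + (-3 - 30·x - 92·x^2 + 640·x^4 + 1536·x^5 + 1024·x^6)·Dx^4  (order 4).
h: a_k = 24, -96, 240, -1152, 4944, -20160, 408416/5, -4945408/15, 46457392/35, -112043072/21, …
ICs: h(0) = 24, h′(0) = -96, h′′(0) = 480, h′′′(0) = -6912.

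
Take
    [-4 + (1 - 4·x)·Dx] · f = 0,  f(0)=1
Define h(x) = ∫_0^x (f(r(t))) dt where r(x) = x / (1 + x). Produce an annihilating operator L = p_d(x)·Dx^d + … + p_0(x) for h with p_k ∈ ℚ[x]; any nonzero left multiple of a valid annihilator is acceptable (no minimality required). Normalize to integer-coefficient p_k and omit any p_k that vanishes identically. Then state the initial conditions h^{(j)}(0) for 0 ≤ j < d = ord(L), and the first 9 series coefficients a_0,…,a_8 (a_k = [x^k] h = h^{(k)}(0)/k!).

f: a_k = 1, 4, 16, 64, 256, 1024, 4096, 16384, 65536, …
h₀=f(r): pull back L_f along r ⇒ L₀.
∫: right-multiply L₀ by Dx.
L = 4·Dx + (-1 + 2·x + 3·x^2)·Dx^2  (order 2).
h: a_k = 0, 1, 2, 4, 9, 108/5, 54, 972/7, 729/2, …
ICs: h(0) = 0, h′(0) = 1.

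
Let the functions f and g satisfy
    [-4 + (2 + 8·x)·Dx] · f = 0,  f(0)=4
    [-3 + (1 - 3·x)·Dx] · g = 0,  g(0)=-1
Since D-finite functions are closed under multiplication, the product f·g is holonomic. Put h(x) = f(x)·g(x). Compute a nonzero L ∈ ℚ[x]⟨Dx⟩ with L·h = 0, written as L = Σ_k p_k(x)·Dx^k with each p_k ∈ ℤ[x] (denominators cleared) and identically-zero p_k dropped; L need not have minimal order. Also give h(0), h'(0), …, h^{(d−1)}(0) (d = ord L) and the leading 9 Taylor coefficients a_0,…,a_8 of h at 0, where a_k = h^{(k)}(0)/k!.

f: a_k = 4, 8, -8, 16, -40, 112, -336, 1056, -3432, …
g: a_k = -1, -3, -9, -27, -81, -243, -729, -2187, -6561, …
Product ⇒ symmetric product L₀, ord ≤ 1.
L = (5 + 6·x) + (-1 - x + 12·x^2)·Dx  (order 1).
h: a_k = -4, -20, -52, -172, -476, -1540, -4284, -13908, -38292, …
ICs: h(0) = -4.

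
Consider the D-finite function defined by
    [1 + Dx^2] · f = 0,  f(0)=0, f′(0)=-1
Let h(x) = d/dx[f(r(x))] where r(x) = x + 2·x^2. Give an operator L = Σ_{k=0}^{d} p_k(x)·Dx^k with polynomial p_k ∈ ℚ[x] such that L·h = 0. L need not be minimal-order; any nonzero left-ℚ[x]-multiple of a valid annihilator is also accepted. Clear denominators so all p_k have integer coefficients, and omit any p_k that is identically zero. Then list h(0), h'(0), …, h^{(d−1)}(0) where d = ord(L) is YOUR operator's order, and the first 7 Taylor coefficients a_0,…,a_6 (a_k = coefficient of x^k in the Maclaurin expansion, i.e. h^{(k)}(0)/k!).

L = (49 + 16·x + 96·x^2 + 256·x^3 + 256·x^4) + (-12 - 48·x)·Dx + (1 + 8·x + 16·x^2)·Dx^2  (order 2).
h: a_k = -1, -4, 1/2, 4, 239/24, 15/2, -1679/720, …
ICs: h(0) = -1, h′(0) = -4.

f: a_k = 0, -1, 0, 1/6, 0, -1/120, 0, …
f∘r: x↦r, Dx↦Dx/r' in L_f ⇒ L₀.
Derive L from L₀ (diff closure).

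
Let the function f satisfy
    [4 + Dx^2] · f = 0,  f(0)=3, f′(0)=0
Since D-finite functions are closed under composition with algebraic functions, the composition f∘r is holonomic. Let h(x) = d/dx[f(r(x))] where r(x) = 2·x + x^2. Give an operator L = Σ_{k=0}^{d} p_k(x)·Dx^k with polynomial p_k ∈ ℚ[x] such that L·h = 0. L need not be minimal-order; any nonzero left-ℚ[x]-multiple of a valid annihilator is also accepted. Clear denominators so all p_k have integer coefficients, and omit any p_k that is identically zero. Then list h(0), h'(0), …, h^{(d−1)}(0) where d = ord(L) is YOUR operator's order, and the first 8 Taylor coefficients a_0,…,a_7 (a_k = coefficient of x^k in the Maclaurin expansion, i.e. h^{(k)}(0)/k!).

f: a_k = 3, 0, -6, 0, 2, 0, -4/15, 0, …
h₀=f(r): pull back L_f along r ⇒ L₀.
Differentiate: ansatz ord ≤ ord L₀ ⇒ L.
L = (19 + 64·x + 96·x^2 + 64·x^3 + 16·x^4) + (-3 - 3·x)·Dx + (1 + 2·x + x^2)·Dx^2  (order 2).
h: a_k = 0, -48, -72, 104, 320, 928/5, -1232/5, -47984/105, …
ICs: h(0) = 0, h′(0) = -48.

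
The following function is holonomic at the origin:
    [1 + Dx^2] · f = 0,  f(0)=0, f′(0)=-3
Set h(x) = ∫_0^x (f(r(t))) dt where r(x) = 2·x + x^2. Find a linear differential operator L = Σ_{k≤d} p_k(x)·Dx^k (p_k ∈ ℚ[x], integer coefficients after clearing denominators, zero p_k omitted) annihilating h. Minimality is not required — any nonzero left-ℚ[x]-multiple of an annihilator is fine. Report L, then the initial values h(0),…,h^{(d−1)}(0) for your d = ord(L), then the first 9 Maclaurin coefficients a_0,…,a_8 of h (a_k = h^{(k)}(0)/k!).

L = (4 + 12·x + 12·x^2 + 4·x^3)·Dx - Dx^2 + (1 + x)·Dx^3  (order 3).
h: a_k = 0, 0, -3, -1, 1, 6/5, 11/30, -3/14, -101/420, …
ICs: h(0) = 0, h′(0) = 0, h′′(0) = -6.

f: a_k = 0, -3, 0, 1/2, 0, -1/40, 0, 1/1680, 0, …
Substitute x→r, Dx→(1/r')Dx; clear ⇒ L₀.
h=∫₀ˣh₀: take L = L₀·Dx.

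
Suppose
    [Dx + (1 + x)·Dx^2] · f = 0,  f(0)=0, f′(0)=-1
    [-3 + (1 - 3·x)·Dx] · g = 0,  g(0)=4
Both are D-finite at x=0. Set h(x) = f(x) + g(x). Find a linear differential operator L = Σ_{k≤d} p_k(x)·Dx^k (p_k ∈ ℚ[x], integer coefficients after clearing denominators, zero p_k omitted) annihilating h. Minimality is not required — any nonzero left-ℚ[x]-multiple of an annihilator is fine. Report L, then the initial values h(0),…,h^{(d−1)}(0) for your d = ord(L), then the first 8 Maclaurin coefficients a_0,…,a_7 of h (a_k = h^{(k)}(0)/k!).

f: a_k = 0, -1, 1/2, -1/3, 1/4, -1/5, 1/6, -1/7, …
g: a_k = 4, 12, 36, 108, 324, 972, 2916, 8748, …
f+g: L₀ = lclm(L_f,L_g), ord ≤ 2+1.
L = (-66 - 18·x)·Dx + (-52 - 120·x - 36·x^2)·Dx^2 + (7 - 11·x - 27·x^2 - 9·x^3)·Dx^3  (order 3).
h: a_k = 4, 11, 73/2, 323/3, 1297/4, 4859/5, 17497/6, 61235/7, …
ICs: h(0) = 4, h′(0) = 11, h′′(0) = 73.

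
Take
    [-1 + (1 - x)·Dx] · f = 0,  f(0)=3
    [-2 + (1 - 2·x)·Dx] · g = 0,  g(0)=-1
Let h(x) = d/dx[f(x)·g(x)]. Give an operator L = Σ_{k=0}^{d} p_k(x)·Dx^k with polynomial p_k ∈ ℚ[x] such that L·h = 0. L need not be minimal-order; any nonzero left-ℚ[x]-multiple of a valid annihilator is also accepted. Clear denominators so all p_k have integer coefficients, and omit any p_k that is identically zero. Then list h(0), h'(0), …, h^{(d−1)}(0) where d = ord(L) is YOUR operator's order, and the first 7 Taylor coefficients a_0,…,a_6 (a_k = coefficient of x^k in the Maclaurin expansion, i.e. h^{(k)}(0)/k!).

f: a_k = 3, 3, 3, 3, 3, 3, 3, …
g: a_k = -1, -2, -4, -8, -16, -32, -64, …
h₀=f·g: eliminate ⇒ L₀, order ≤ 1·1.
Differentiate: ansatz ord ≤ ord L₀ ⇒ L.
L = (14 - 36·x + 24·x^2) + (-3 + 13·x - 18·x^2 + 8·x^3)·Dx  (order 1).
h: a_k = -9, -42, -135, -372, -945, -2286, -5355, …
ICs: h(0) = -9.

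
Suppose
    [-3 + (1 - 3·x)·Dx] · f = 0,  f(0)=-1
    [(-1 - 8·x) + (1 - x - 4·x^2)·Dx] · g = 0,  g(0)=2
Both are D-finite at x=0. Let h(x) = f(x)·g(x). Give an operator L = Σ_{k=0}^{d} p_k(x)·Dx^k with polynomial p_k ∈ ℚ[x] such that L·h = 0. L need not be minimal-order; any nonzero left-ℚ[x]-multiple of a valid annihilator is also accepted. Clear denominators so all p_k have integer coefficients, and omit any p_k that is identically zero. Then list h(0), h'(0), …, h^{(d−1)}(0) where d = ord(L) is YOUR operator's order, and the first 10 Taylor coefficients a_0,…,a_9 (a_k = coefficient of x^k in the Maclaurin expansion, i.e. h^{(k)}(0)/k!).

L = (-4 - 2·x + 36·x^2) + (1 - 4·x - x^2 + 12·x^3)·Dx  (order 1).
h: a_k = -2, -8, -34, -120, -418, -1384, -4514, -14424, -45602, -142664, …
ICs: h(0) = -2.

f: a_k = -1, -3, -9, -27, -81, -243, -729, -2187, -6561, -19683, …
g: a_k = 2, 2, 10, 18, 58, 130, 362, 882, 2330, 5858, …
Sym-product of L_f,L_g gives L₀ (≤ ord 1).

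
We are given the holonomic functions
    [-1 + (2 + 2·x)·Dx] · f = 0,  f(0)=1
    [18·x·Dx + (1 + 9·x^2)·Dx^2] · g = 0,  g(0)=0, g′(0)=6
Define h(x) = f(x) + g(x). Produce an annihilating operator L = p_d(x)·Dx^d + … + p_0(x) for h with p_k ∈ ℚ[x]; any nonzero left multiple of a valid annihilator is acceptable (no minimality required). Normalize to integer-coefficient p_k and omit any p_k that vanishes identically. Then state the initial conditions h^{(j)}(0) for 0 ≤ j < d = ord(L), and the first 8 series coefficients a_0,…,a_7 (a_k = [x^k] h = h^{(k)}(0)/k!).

L = (-36 - 90·x + 972·x^2 + 486·x^3)·Dx + (-75 - 144·x + 1818·x^2 + 3888·x^3 + 1701·x^4)·Dx^2 + (-2 + 70·x + 108·x^2 + 684·x^3 + 1134·x^4 + 486·x^5)·Dx^3  (order 3).
h: a_k = 1, 13/2, -1/8, -287/16, -5/128, 124451/1280, -21/1024, -8957721/14336, …
ICs: h(0) = 1, h′(0) = 13/2, h′′(0) = -1/4.

f: a_k = 1, 1/2, -1/8, 1/16, -5/128, 7/256, -21/1024, 33/2048, …
g: a_k = 0, 6, 0, -18, 0, 486/5, 0, -4374/7, …
f+g: L₀ = lclm(L_f,L_g), ord ≤ 1+2.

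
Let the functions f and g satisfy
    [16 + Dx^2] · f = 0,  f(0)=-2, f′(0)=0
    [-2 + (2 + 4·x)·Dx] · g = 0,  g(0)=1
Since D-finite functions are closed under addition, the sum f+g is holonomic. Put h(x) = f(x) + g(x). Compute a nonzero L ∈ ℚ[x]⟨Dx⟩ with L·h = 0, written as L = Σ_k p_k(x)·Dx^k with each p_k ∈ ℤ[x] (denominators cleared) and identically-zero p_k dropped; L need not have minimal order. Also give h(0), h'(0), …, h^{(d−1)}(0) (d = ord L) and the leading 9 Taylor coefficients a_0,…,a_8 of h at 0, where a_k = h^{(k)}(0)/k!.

f: a_k = -2, 0, 16, 0, -64/3, 0, 512/45, 0, -1024/315, …
g: a_k = 1, 1, -1/2, 1/2, -5/8, 7/8, -21/16, 33/16, -429/128, …
Sum ⇒ L₀ = lclm(L_f,L_g) in ℚ(x)⟨Dx⟩.
L = (-304 - 1024·x - 1024·x^2) + (240 + 1504·x + 3072·x^2 + 2048·x^3)·Dx + (-19 - 64·x - 64·x^2)·Dx^2 + (15 + 94·x + 192·x^2 + 128·x^3)·Dx^3  (order 3).
h: a_k = -1, 1, 31/2, 1/2, -527/24, 7/8, 7247/720, 33/16, -266207/40320, …
ICs: h(0) = -1, h′(0) = 1, h′′(0) = 31.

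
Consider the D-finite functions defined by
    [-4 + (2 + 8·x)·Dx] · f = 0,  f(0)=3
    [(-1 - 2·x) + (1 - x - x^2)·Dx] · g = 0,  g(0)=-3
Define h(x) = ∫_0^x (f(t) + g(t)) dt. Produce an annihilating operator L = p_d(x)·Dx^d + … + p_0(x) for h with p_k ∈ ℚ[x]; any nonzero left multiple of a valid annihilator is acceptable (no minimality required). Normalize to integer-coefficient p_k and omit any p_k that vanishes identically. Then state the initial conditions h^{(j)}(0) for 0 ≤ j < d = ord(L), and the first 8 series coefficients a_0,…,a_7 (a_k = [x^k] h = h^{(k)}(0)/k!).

L = (12 + 48·x + 48·x^2 + 40·x^3)·Dx + (-8 - 30·x - 114·x^2 - 152·x^3 - 100·x^4)·Dx^2 + (-1 + 5·x + 39·x^2 - 6·x^3 - 82·x^4 - 40·x^5)·Dx^3  (order 3).
h: a_k = 0, 0, 3/2, -4, 3/4, -9, 10, -291/7, …
ICs: h(0) = 0, h′(0) = 0, h′′(0) = 3.

f: a_k = 3, 6, -6, 12, -30, 84, -252, 792, …
g: a_k = -3, -3, -6, -9, -15, -24, -39, -63, …
f+g: L₀ = lclm(L_f,L_g), ord ≤ 1+1.
h=∫h₀ ⇒ L = L₀·Dx.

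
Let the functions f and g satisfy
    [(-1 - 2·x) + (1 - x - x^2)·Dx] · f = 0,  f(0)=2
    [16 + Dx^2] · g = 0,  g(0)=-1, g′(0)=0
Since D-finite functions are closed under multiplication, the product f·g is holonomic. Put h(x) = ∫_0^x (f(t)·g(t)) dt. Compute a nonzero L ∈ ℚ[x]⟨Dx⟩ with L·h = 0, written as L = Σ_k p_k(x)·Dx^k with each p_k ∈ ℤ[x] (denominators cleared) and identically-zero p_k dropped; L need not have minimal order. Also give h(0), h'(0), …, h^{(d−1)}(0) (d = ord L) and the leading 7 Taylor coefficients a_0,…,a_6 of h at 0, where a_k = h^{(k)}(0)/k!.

L = (-14 + 16·x + 16·x^2)·Dx + (2 + 4·x)·Dx^2 + (-1 + x + x^2)·Dx^3  (order 3).
h: a_k = 0, -2, -1, 4, 5/2, 2/15, 16/9, …
ICs: h(0) = 0, h′(0) = -2, h′′(0) = -2.

f: a_k = 2, 2, 4, 6, 10, 16, 26, …
g: a_k = -1, 0, 8, 0, -32/3, 0, 256/45, …
f·g: L₀ = L_f ⊗_s L_g, ord ≤ 1·2.
∫: right-multiply L₀ by Dx.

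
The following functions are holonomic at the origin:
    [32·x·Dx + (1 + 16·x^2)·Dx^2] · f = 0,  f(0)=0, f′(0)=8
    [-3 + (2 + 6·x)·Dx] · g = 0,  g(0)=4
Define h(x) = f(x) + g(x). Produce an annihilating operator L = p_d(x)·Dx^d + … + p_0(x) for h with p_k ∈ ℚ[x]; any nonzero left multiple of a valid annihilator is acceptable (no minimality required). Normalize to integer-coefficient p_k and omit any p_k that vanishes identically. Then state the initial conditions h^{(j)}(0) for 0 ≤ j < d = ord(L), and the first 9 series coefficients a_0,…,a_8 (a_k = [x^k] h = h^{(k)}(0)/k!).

f: a_k = 0, 8, 0, -128/3, 0, 2048/5, 0, -32768/7, 0, …
g: a_k = 4, 6, -9/2, 27/4, -405/32, 1701/64, -15309/256, 72171/512, -2814669/8192, …
L₀ := lclm(L_f,L_g); ord L₀ ≤ 2+1.
L = (-192 - 1440·x + 9216·x^2 + 13824·x^3)·Dx + (-155 - 768·x + 4128·x^2 + 36864·x^3 + 48384·x^4)·Dx^2 + (-6 + 110·x + 576·x^2 + 2624·x^3 + 10752·x^4 + 13824·x^5)·Dx^3  (order 3).
h: a_k = 4, 14, -9/2, -431/12, -405/32, 139577/320, -15309/256, -16272019/3584, -2814669/8192, …
ICs: h(0) = 4, h′(0) = 14, h′′(0) = -9.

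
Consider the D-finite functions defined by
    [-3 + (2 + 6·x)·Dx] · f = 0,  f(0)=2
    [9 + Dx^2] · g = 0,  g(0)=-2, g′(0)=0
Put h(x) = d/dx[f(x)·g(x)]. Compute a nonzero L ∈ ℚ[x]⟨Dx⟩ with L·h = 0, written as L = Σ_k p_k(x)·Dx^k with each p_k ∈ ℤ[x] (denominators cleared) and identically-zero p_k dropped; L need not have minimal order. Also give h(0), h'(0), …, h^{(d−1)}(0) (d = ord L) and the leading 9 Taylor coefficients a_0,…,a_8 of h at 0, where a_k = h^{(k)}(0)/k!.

L = (477 + 3888·x + 11016·x^2 + 15552·x^3 + 11664·x^4) + (-12 - 324·x - 1296·x^2 - 1296·x^3)·Dx + (28 + 264·x + 972·x^2 + 1728·x^3 + 1296·x^4)·Dx^2  (order 2).
h: a_k = -6, 45, 243/4, -675/8, -5265/64, 84807/640, -682101/2560, 32110263/35840, -1592138187/573440, …
ICs: h(0) = -6, h′(0) = 45.

f: a_k = 2, 3, -9/4, 27/8, -405/64, 1701/128, -15309/512, 72171/1024, -2814669/16384, …
g: a_k = -2, 0, 9, 0, -27/4, 0, 81/40, 0, -729/2240, …
Sym-product of L_f,L_g gives L₀ (≤ ord 2).
h₀' ⇒ L via d/dx closure of L₀.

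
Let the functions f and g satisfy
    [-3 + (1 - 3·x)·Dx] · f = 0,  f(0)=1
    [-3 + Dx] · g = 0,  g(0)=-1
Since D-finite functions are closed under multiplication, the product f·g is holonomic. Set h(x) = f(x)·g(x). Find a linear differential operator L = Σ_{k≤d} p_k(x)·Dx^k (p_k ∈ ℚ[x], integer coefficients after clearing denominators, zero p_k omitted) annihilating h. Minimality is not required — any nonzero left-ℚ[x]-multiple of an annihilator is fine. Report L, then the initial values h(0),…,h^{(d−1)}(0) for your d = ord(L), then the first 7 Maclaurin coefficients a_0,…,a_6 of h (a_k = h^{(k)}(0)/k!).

f: a_k = 1, 3, 9, 27, 81, 243, 729, …
g: a_k = -1, -3, -9/2, -9/2, -27/8, -81/40, -81/80, …
L₀ := L_f ⊗_s L_g (sym. prod.), ord ≤ 1.
L = (6 - 9·x) + (-1 + 3·x)·Dx  (order 1).
h: a_k = -1, -6, -45/2, -72, -1755/8, -13203/20, -158517/80, …
ICs: h(0) = -1.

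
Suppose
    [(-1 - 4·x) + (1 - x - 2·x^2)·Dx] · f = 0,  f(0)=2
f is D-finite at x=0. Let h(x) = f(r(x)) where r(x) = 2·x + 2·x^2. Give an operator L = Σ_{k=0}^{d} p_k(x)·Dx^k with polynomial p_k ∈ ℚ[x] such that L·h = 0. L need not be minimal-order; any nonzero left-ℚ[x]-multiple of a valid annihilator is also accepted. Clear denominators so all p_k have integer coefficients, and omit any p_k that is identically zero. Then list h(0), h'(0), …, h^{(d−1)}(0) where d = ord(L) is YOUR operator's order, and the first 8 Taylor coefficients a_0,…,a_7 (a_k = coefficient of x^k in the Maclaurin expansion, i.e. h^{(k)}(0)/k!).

f: a_k = 2, 2, 6, 10, 22, 42, 86, 170, …
Change of var in L_f (x↦r) gives L₀.
L = (2 + 20·x + 48·x^2 + 32·x^3) + (-1 + 2·x + 10·x^2 + 16·x^3 + 8·x^4)·Dx  (order 1).
h: a_k = 2, 4, 28, 128, 616, 2992, 14416, 69632, …
ICs: h(0) = 2.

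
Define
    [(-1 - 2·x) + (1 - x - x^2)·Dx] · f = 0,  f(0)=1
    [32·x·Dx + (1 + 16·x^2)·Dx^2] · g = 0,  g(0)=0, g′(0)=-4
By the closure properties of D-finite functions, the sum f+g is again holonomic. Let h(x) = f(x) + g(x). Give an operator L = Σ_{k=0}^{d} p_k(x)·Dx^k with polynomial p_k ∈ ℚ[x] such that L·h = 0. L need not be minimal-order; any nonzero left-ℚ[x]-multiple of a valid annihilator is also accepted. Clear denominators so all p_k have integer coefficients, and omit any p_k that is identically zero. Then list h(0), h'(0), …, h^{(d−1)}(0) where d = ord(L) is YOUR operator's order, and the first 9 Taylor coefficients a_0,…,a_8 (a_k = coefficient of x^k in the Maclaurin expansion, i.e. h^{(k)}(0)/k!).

f: a_k = 1, 1, 2, 3, 5, 8, 13, 21, 34, …
g: a_k = 0, -4, 0, 64/3, 0, -1024/5, 0, 16384/7, 0, …
Weyl lclm of L_f,L_g ⇒ L₀ (ord ≤ 3).
L = (-64 + 256·x + 3904·x^2 + 6912·x^3 + 9696·x^4 + 1536·x^6)·Dx + (25 + 24·x - 542·x^2 + 780·x^3 + 6800·x^4 + 6560·x^5 + 768·x^6 + 1536·x^7)·Dx^2 + (-2 - 17·x - 62·x^2 - 202·x^3 - 445·x^4 + 1136·x^5 + 576·x^6 + 256·x^7 + 256·x^8)·Dx^3  (order 3).
h: a_k = 1, -3, 2, 73/3, 5, -984/5, 13, 16531/7, 34, …
ICs: h(0) = 1, h′(0) = -3, h′′(0) = 4.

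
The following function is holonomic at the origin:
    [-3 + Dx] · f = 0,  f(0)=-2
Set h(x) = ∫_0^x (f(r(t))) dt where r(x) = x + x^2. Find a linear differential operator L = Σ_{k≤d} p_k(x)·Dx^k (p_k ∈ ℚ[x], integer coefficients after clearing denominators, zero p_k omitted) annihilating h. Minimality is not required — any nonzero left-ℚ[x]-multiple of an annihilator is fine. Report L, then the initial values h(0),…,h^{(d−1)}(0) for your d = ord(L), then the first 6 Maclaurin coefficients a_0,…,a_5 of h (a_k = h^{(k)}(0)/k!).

f: a_k = -2, -6, -9, -9, -27/4, -81/20, …
Substitute x→r, Dx→(1/r')Dx; clear ⇒ L₀.
Integrate: L := L₀·Dx.
L = (-3 - 6·x)·Dx + Dx^2  (order 2).
h: a_k = 0, -2, -3, -5, -27/4, -171/20, …
ICs: h(0) = 0, h′(0) = -2.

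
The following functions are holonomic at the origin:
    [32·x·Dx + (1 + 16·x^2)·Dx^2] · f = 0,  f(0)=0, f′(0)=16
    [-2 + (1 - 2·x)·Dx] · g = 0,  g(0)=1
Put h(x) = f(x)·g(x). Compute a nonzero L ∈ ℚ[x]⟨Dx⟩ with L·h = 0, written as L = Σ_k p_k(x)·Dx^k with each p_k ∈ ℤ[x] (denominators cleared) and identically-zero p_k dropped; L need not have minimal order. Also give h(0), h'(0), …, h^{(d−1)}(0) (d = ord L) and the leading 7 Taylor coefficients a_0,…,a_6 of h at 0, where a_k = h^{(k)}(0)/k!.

f: a_k = 0, 16, 0, -256/3, 0, 4096/5, 0, …
g: a_k = 1, 2, 4, 8, 16, 32, 64, …
f·g: L₀ = L_f ⊗_s L_g, ord ≤ 2·1.
L = 64·x + (4 - 32·x + 128·x^2)·Dx + (-1 + 2·x - 16·x^2 + 32·x^3)·Dx^2  (order 2).
h: a_k = 0, 16, 32, -64/3, -128/3, 11008/15, 22016/15, …
ICs: h(0) = 0, h′(0) = 16.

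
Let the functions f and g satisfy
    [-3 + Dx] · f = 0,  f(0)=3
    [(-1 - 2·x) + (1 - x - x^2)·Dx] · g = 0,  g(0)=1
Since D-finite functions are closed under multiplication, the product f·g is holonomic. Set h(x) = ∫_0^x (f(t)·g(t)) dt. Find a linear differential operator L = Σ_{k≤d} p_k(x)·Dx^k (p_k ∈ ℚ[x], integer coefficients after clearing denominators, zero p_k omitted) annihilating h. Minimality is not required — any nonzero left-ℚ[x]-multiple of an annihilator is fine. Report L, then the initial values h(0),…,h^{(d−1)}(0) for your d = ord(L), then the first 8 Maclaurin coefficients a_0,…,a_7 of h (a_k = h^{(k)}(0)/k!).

L = (4 - x - 3·x^2)·Dx + (-1 + x + x^2)·Dx^2  (order 2).
h: a_k = 0, 3, 6, 19/2, 27/2, 741/40, 509/20, 19869/560, …
ICs: h(0) = 0, h′(0) = 3.

f: a_k = 3, 9, 27/2, 27/2, 81/8, 243/40, 243/80, 729/560, …
g: a_k = 1, 1, 2, 3, 5, 8, 13, 21, …
Product ⇒ symmetric product L₀, ord ≤ 1.
Integrate: L := L₀·Dx.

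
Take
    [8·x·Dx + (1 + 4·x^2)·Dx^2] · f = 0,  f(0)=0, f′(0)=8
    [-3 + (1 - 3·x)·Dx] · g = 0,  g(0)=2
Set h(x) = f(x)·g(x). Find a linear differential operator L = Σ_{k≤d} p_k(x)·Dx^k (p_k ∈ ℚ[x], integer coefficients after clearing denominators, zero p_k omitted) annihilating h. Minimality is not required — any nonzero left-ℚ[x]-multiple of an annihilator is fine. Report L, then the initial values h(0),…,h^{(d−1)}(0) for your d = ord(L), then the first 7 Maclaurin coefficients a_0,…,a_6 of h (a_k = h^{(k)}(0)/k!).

f: a_k = 0, 8, 0, -32/3, 0, 128/5, 0, …
g: a_k = 2, 6, 18, 54, 162, 486, 1458, …
L₀ := L_f ⊗_s L_g (sym. prod.), ord ≤ 2.
L = 24·x + (6 - 8·x + 48·x^2)·Dx + (-1 + 3·x - 4·x^2 + 12·x^3)·Dx^2  (order 2).
h: a_k = 0, 16, 48, 368/3, 368, 5776/5, 17328/5, …
ICs: h(0) = 0, h′(0) = 16.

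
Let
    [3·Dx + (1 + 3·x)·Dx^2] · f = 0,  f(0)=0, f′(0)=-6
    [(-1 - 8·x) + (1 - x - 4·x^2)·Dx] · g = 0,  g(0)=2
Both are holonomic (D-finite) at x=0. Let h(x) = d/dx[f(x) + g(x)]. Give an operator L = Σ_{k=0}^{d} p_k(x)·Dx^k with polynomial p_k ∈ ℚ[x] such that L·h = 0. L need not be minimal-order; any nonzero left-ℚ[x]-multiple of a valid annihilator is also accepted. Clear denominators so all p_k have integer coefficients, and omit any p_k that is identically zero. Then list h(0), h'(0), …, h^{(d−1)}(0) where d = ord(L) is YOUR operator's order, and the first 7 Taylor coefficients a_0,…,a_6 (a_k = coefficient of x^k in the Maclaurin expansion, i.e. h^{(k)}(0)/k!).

f: a_k = 0, -6, 9, -18, 81/2, -486/5, 243, …
g: a_k = 2, 2, 10, 18, 58, 130, 362, …
Sum ⇒ L₀ = lclm(L_f,L_g) in ℚ(x)⟨Dx⟩.
h₀' ⇒ L via d/dx closure of L₀.
L = (-342 - 2178·x - 6624·x^2 - 6336·x^3 - 6912·x^4) + (-36 - 696·x - 4356·x^2 - 10176·x^3 - 12960·x^4 - 11520·x^5)·Dx + (13 + 101·x + 191·x^2 - 225·x^3 - 1440·x^4 - 2928·x^5 - 2304·x^6)·Dx^2  (order 2).
h: a_k = -4, 38, 0, 394, 164, 3630, 1800, …
ICs: h(0) = -4, h′(0) = 38.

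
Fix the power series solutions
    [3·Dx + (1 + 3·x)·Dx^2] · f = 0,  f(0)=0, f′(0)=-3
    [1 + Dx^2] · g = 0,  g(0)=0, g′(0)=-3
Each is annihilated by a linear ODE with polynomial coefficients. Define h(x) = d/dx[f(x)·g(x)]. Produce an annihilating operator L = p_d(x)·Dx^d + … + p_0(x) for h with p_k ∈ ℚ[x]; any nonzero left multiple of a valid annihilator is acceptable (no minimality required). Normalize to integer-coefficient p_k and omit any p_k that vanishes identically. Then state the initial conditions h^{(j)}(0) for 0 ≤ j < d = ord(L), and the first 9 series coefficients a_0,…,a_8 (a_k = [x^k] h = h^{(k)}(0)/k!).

L = (-8897 - 1764·x - 7722·x^2 - 14364·x^3 - 7533·x^4 + 5832·x^5 + 2916·x^6) + (-3432 - 13248·x - 12420·x^2 - 8100·x^3 + 9720·x^4 + 5832·x^5)·Dx + (-9100 - 3204·x - 11070·x^2 - 17064·x^3 - 6318·x^4 + 11664·x^5 + 5832·x^6)·Dx^2 + (-3432 - 13248·x - 12420·x^2 - 8100·x^3 + 9720·x^4 + 5832·x^5)·Dx^3 + (-203 - 1440·x - 3348·x^2 - 2700·x^3 + 1215·x^4 + 5832·x^5 + 2916·x^6)·Dx^4  (order 4).
h: a_k = 0, 18, -81/2, 102, -585/2, 3393/4, -198513/80, 511397/70, -1512081/70, …
ICs: h(0) = 0, h′(0) = 18, h′′(0) = -81, h′′′(0) = 612.

f: a_k = 0, -3, 9/2, -9, 81/4, -243/5, 243/2, -2187/7, 6561/8, …
g: a_k = 0, -3, 0, 1/2, 0, -1/40, 0, 1/1680, 0, …
h₀=f·g: eliminate ⇒ L₀, order ≤ 2·2.
Differentiate: ansatz ord ≤ ord L₀ ⇒ L.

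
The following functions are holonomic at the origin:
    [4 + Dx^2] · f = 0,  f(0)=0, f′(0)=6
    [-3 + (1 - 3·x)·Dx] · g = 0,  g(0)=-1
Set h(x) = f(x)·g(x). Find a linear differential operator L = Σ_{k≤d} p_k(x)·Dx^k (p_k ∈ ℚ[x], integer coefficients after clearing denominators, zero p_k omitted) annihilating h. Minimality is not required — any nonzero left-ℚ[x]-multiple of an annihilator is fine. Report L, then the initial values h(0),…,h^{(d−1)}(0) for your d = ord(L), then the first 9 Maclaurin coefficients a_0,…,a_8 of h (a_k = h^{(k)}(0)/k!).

f: a_k = 0, 6, 0, -4, 0, 4/5, 0, -8/105, 0, …
g: a_k = -1, -3, -9, -27, -81, -243, -729, -2187, -6561, …
L₀ := L_f ⊗_s L_g (sym. prod.), ord ≤ 2.
L = (-4 + 12·x) + 6·Dx + (-1 + 3·x)·Dx^2  (order 2).
h: a_k = 0, -6, -18, -50, -150, -2254/5, -6762/5, -425998/105, -425998/35, …
ICs: h(0) = 0, h′(0) = -6.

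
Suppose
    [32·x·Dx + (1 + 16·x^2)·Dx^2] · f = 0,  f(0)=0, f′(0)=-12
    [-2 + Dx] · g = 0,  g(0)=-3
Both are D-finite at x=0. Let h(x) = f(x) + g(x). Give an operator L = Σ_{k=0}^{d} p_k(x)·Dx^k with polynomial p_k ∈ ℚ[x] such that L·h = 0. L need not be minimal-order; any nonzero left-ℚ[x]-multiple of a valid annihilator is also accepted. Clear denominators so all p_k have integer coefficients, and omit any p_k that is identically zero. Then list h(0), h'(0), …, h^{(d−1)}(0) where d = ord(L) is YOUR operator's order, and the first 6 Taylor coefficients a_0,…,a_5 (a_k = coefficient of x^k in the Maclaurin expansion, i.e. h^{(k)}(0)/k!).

f: a_k = 0, -12, 0, 64, 0, -3072/5, …
g: a_k = -3, -6, -6, -4, -2, -4/5, …
h₀=f+g: left-lcm gives L₀, ord ≤ 3.
L = (32 - 64·x - 1536·x^2 - 1024·x^3)·Dx + (-18 + 704·x^2 - 512·x^4)·Dx^2 + (1 + 16·x + 32·x^2 + 256·x^3 + 256·x^4)·Dx^3  (order 3).
h: a_k = -3, -18, -6, 60, -2, -3076/5, …
ICs: h(0) = -3, h′(0) = -18, h′′(0) = -12.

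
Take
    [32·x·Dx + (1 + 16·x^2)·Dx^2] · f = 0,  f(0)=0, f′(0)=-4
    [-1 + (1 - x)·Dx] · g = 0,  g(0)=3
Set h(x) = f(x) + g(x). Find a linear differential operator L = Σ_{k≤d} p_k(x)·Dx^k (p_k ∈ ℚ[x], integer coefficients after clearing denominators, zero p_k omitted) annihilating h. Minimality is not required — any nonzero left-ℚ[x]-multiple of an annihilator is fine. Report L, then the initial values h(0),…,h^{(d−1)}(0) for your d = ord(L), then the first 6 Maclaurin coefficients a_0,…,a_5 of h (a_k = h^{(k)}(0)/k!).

f: a_k = 0, -4, 0, 64/3, 0, -1024/5, …
g: a_k = 3, 3, 3, 3, 3, 3, …
L₀ := lclm(L_f,L_g); ord L₀ ≤ 2+1.
L = (32 - 128·x - 1536·x^2)·Dx + (-19 + 32·x + 656·x^2 - 1536·x^3)·Dx^2 + (1 + 15·x + 240·x^3 - 256·x^4)·Dx^3  (order 3).
h: a_k = 3, -1, 3, 73/3, 3, -1009/5, …
ICs: h(0) = 3, h′(0) = -1, h′′(0) = 6.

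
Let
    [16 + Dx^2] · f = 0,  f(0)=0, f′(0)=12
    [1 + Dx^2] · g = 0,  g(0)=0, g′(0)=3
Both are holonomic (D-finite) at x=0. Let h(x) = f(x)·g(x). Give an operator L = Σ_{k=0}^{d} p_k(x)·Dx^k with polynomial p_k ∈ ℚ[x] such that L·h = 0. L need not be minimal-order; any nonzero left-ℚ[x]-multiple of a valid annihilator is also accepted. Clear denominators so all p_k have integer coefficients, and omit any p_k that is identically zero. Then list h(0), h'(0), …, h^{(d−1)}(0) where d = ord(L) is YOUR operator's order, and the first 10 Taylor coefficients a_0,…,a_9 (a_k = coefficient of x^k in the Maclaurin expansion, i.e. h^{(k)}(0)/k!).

f: a_k = 0, 12, 0, -32, 0, 128/5, 0, -1024/105, 0, 2048/945, …
g: a_k = 0, 3, 0, -1/2, 0, 1/40, 0, -1/1680, 0, 1/120960, …
L₀ := L_f ⊗_s L_g (sym. prod.), ord ≤ 4.
L = 225 + 34·Dx^2 + Dx^4  (order 4).
h: a_k = 0, 0, 36, 0, -102, 0, 931/10, 0, -6001/140, 0, …
ICs: h(0) = 0, h′(0) = 0, h′′(0) = 72, h′′′(0) = 0.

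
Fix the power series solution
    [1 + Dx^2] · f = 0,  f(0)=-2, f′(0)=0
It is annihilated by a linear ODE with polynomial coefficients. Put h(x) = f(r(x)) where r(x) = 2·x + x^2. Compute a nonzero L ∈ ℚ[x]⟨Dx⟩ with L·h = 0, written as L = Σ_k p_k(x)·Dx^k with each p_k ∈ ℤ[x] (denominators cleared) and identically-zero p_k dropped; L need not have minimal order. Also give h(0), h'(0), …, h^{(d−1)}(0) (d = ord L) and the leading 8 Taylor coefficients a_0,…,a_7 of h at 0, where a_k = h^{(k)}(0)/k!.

L = (4 + 12·x + 12·x^2 + 4·x^3) - Dx + (1 + x)·Dx^2  (order 2).
h: a_k = -2, 0, 4, 4, -1/3, -8/3, -82/45, -2/15, …
ICs: h(0) = -2, h′(0) = 0.

f: a_k = -2, 0, 1, 0, -1/12, 0, 1/360, 0, …
Change of var in L_f (x↦r) gives L₀.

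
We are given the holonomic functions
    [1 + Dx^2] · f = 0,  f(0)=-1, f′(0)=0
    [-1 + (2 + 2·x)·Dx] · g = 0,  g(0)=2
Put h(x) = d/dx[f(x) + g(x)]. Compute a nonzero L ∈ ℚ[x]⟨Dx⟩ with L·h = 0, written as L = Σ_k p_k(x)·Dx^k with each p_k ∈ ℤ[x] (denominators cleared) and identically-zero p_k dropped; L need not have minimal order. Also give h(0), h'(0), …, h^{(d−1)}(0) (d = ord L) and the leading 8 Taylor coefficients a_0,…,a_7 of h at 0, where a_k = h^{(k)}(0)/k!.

f: a_k = -1, 0, 1/2, 0, -1/24, 0, 1/720, 0, …
g: a_k = 2, 1, -1/4, 1/8, -5/64, 7/128, -21/512, 33/1024, …
f+g: L₀ = lclm(L_f,L_g), ord ≤ 2+1.
h=h₀': d/dx-closure on L₀ ⇒ L.
L = (-19 - 8·x - 4·x^2) + (-14 - 30·x - 24·x^2 - 8·x^3)·Dx + (-19 - 8·x - 4·x^2)·Dx^2 + (-14 - 30·x - 24·x^2 - 8·x^3)·Dx^3  (order 3).
h: a_k = 1, 1/2, 3/8, -23/48, 35/128, -913/3840, 231/1024, -135263/645120, …
ICs: h(0) = 1, h′(0) = 1/2, h′′(0) = 3/4.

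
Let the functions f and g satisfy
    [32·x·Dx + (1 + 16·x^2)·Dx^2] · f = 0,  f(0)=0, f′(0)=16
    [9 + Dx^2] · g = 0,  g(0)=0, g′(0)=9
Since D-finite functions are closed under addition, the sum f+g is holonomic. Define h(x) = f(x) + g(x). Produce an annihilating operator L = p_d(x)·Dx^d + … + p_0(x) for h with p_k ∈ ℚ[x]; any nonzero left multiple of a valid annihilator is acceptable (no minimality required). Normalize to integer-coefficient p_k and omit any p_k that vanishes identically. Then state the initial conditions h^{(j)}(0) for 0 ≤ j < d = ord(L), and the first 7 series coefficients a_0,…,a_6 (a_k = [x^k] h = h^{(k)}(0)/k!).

L = (-52704·x + 967680·x^3 + 663552·x^5)·Dx + (-207 + 13104·x^2 + 283392·x^4 + 331776·x^6)·Dx^2 + (-5856·x + 107520·x^3 + 73728·x^5)·Dx^3 + (-23 + 1456·x^2 + 31488·x^4 + 36864·x^6)·Dx^4  (order 4).
h: a_k = 0, 25, 0, -593/6, 0, 33011/40, 0, …
ICs: h(0) = 0, h′(0) = 25, h′′(0) = 0, h′′′(0) = -593.

f: a_k = 0, 16, 0, -256/3, 0, 4096/5, 0, …
g: a_k = 0, 9, 0, -27/2, 0, 243/40, 0, …
L₀ := lclm(L_f,L_g); ord L₀ ≤ 2+2.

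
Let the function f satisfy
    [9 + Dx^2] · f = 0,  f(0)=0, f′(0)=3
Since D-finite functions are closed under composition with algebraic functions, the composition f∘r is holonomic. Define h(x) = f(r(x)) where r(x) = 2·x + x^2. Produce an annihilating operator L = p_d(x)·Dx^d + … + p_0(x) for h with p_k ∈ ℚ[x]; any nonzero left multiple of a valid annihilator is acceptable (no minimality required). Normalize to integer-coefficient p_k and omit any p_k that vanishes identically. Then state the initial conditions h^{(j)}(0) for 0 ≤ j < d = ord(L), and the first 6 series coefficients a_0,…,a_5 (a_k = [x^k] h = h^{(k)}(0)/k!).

f: a_k = 0, 3, 0, -9/2, 0, 81/40, …
f∘r: x↦r, Dx↦Dx/r' in L_f ⇒ L₀.
L = (36 + 108·x + 108·x^2 + 36·x^3) - Dx + (1 + x)·Dx^2  (order 2).
h: a_k = 0, 6, 3, -36, -54, 189/5, …
ICs: h(0) = 0, h′(0) = 6.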